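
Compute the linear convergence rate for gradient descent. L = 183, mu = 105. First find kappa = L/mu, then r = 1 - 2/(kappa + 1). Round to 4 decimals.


Step 1: Compute the condition number.
kappa = L/mu = 183/105 = 1.7429
Step 2: Compute the convergence rate.
r = 1 - 2/(kappa + 1) = 1 - 2*mu/(L + mu) = (L - mu)/(L + mu) = 78/288 = 0.2708


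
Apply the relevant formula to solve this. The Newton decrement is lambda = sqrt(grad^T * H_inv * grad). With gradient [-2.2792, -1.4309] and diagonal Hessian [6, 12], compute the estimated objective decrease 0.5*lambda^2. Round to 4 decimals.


Step 1: H is diagonal, so H^(-1) * g = [-0.3799, -0.1192].
Step 2: g^T H^(-1) g = sum_i g_i^2 / H_ii
  = (-2.2792)^2/6 + (-1.4309)^2/12
  = 0.8658 + 0.1706 = 1.0364
Step 3: Objective decrease = 0.5 * g^T H^(-1) g = 0.5182


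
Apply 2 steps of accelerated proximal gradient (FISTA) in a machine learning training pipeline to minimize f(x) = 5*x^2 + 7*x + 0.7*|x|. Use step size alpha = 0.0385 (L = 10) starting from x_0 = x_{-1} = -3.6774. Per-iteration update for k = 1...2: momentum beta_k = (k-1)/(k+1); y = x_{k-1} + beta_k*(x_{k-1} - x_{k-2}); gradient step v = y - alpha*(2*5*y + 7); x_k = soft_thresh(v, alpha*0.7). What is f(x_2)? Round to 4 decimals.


FISTA on f(x) = 5*x^2 + 7*x + 0.7*|x|
L = 10, alpha = 0.0385
Iteration 1: beta = 0.0, y = -3.6774 + 0.0*(-3.6774 + 3.6774) = -3.6774
  grad(y) = -29.774, v = y - alpha*grad = -2.5311
  prox(v) = soft_thresh(-2.5311, 0.027) = -2.5042
Iteration 2: beta = 0.3333, y = -2.5042 + 0.3333*(-2.5042 + 3.6774) = -2.1131
  grad(y) = -14.1307, v = y - alpha*grad = -1.569
  prox(v) = soft_thresh(-1.569, 0.027) = -1.5421
f(x_2) = 5*(-1.5421)^2 + 7*(-1.5421) + 0.7*|-1.5421| = 2.175


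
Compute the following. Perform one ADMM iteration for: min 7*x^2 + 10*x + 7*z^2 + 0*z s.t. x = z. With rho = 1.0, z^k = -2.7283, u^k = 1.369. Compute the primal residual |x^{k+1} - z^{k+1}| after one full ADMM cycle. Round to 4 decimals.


ADMM iteration with rho = 1.0, z^k = -2.7283, u^k = 1.369
Step 1: x-update.
Minimize 7*x^2 + 10*x + (1.0/2)*(x + 2.7283 + 1.369)^2
FOC: (2*7 + 1.0)*x = -10 + 1.0*(-2.7283 - 1.369)
x^{k+1} = -0.9398
Step 2: z-update.
Minimize 7*z^2 + 0*z + (1.0/2)*(-0.9398 - z + 1.369)^2
FOC: (2*7 + 1.0)*z = 0 + 1.0*(-0.9398 + 1.369)
z^{k+1} = 0.0286
Step 3: u-update.
u^{k+1} = 1.369 - 0.9398 - 0.0286 = 0.4006
Step 4: Primal residual = |-0.9398 - 0.0286| = 0.9684


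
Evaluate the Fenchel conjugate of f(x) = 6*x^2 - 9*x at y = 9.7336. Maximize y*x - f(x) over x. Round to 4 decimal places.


f*(y) = sup_x {y*x - a*x^2 - b*x} = sup_x {(y-b)*x - a*x^2}
FOC: (y - b) - 2a*x = 0 => x* = (y - b)/(2a)
x* = (9.7336 + 9)/(2*6) = 1.5611
f*(9.7336) = (y-b)^2/(4a) = (9.7336 + 9)^2/(4*6)
= 350.9478/24 = 14.6228


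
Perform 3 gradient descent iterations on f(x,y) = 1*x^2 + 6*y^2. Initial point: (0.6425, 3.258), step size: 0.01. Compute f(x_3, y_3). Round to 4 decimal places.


Gradient descent on f(x,y) = 1*x^2 + 6*y^2.
Starting point: (0.6425, 3.258), alpha = 0.01
Step 1: grad_x = 2*1*0.6425 = 1.285, grad_y = 2*6*3.258 = 39.096
  x_1 = 0.6425 - 0.01*1.285 = 0.6297
  y_1 = 3.258 - 0.01*39.096 = 2.867
Step 2: grad_x = 2*1*0.6297 = 1.2593, grad_y = 2*6*2.867 = 34.4045
  x_2 = 0.6297 - 0.01*1.2593 = 0.6171
  y_2 = 2.867 - 0.01*34.4045 = 2.523
Step 3: grad_x = 2*1*0.6171 = 1.2341, grad_y = 2*6*2.523 = 30.2759
  x_3 = 0.6171 - 0.01*1.2341 = 0.6047
  y_3 = 2.523 - 0.01*30.2759 = 2.2202
f(0.6047, 2.2202) = 1*0.6047^2 + 6*2.2202^2 = 29.9424


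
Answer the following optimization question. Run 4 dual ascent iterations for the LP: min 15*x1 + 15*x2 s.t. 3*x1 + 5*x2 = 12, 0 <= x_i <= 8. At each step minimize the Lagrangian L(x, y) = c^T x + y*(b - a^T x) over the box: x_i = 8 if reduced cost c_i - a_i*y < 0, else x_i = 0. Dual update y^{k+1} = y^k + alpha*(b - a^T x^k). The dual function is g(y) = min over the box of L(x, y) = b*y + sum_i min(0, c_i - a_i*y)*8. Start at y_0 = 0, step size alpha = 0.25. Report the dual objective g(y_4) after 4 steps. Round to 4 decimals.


Dual ascent for LP: min 15*x1 + 15*x2, 3*x1 + 5*x2 = 12, 0 <= x_i <= 8
Step 1: y^k = 0.0, reduced costs: (15.0, 15.0)
  x^k = (0.0, 0.0), subgradient = b - a^T x = 12.0
  y^{k+1} = 0.0 + 0.25*12.0 = 3.0
Step 2: y^k = 3.0, reduced costs: (6.0, 0.0)
  x^k = (0.0, 0.0), subgradient = b - a^T x = 12.0
  y^{k+1} = 3.0 + 0.25*12.0 = 6.0
Step 3: y^k = 6.0, reduced costs: (-3.0, -15.0)
  x^k = (8.0, 8.0), subgradient = b - a^T x = -52.0
  y^{k+1} = 6.0 + 0.25*-52.0 = -7.0
Step 4: y^k = -7.0, reduced costs: (36.0, 50.0)
  x^k = (0.0, 0.0), subgradient = b - a^T x = 12.0
  y^{k+1} = -7.0 + 0.25*12.0 = -4.0
Dual objective at y_4 = -4.0: reduced costs (27.0, 35.0), box minimizer x = (0.0, 0.0)
g(y_4) = b*y + (c1 - a1*y)*x1 + (c2 - a2*y)*x2 = 12*(-4.0) + 27.0*0.0 + 35.0*0.0 = -48.0 + 0.0 + 0.0 = -48.0


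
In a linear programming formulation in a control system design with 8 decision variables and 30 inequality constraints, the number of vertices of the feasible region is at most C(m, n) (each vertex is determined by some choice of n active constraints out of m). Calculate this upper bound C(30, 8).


Each vertex corresponds to some choice of n active constraints out of m, so the number of vertices is at most C(m, n) = m! / (n!(m-n)!).
m = 30, n = 8
Numerator: 30 * 29 * 28 * 27 * 26 * 25 * 24 * 23
Denominator: 8! = 40320
C(30, 8) = 5852925


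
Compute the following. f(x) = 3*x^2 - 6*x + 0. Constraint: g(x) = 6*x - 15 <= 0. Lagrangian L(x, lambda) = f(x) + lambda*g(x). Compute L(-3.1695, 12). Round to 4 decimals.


Step 1: Evaluate f(x).
f(-3.1695) = 3*(-3.1695)^2 - 6*(-3.1695) + 0 = 49.1542
Step 2: Evaluate g(x).
g(-3.1695) = 6*-3.1695 - 15 = -34.017
Step 3: Compute Lagrangian.
L = 49.1542 + 12*-34.017 = -359.0498


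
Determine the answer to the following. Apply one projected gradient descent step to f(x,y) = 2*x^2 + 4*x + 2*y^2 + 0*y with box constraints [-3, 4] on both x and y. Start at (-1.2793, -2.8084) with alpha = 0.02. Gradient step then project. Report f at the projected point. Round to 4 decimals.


Step 1: Compute gradient at (-1.2793, -2.8084).
grad_x = 2*2*-1.2793 + 4 = -1.1172
grad_y = 2*2*-2.8084 + 0 = -11.2336
Step 2: Gradient step.
x_raw = -1.2793 - 0.02*-1.1172 = -1.257
y_raw = -2.8084 - 0.02*-11.2336 = -2.5837
Step 3: Project onto [-3, 4].
x_proj = clip(-1.257) = -1.257
y_proj = clip(-2.5837) = -2.5837
Step 4: Evaluate f.
f(-1.257, -2.5837) = 11.4834


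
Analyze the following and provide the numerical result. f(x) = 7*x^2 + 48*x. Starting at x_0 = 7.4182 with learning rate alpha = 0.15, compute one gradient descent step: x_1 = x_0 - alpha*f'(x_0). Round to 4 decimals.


We compute the gradient at x_0 and apply the update.
f'(x) = 14*x + 48
f'(7.4182) = 14*7.4182 + 48 = 151.8548
x_1 = 7.4182 - 0.15*151.8548 = -15.36


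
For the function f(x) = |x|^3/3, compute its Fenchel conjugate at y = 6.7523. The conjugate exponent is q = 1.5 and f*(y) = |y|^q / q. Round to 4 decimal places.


The conjugate exponent q satisfies 1/p + 1/q = 1.
p = 3, so q = 3/(3 - 1) = 1.5
|y|^q = 6.7523^1.5 = 17.546
f*(6.7523) = 17.546 / 1.5 = 11.6973


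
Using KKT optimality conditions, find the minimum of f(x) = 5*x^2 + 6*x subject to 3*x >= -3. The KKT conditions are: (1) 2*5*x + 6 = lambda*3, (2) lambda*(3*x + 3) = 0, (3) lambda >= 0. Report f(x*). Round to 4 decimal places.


Step 1: Try lambda = 0 (constraint inactive).
Stationarity: 2*5*x + 6 = 0
x* = -6/(2*5) = -0.6
Check constraint: 3*-0.6 = -1.8 >= -3 -- satisfied.
Step 2: Compute optimal value.
f(x*) = 5*(-0.6)^2 + 6*(-0.6) = -1.8


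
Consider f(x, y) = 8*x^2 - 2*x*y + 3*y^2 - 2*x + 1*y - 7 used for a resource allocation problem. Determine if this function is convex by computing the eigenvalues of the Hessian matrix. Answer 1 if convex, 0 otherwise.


The Hessian of f(x,y) = 8*x^2 - 2*x*y + 3*y^2 - 2*x + 1*y - 7 is:
H = [[16, -2], [-2, 6]]
Trace = 16 + 6 = 22
Determinant = 16*6 - (-2)^2 = 92
Discriminant = (22)^2 - 4*92 = 116.0
Eigenvalues: lambda_1 = 5.6148, lambda_2 = 16.3852
The function is convex.

1


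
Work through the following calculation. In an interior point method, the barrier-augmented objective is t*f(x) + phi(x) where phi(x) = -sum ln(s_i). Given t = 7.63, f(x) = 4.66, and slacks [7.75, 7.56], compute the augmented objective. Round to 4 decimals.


Step 1: Compute log-barrier.
ln values: [2.0477, 2.0229]
phi = -(2.0477 + 2.0229) = -4.0706
Step 2: Compute augmented objective.
t*f(x) = 7.63*4.66 = 35.5558
Total = 35.5558 - 4.0706 = 31.4852


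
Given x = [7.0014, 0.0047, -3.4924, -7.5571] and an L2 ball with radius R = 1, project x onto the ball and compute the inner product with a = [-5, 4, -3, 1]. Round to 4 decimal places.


Step 1: Compute ||x|| (intermediates to 6 decimals).
||x|| = sqrt(7.0014^2 + 0.0047^2 + (-3.4924)^2 + (-7.5571)^2) = 10.877787
Step 2: Project.
Since ||x|| > R, scale = R/||x|| = 1/10.877787 = 0.09193, proj(x) = scale * x
proj(x) = [0.643639, 0.000432, -0.321056, -0.694724]
Step 3: Dot product.
a^T * proj(x) = -5*0.643639 + 4*0.000432 - 3*(-0.321056) + 1*(-0.694724) = -2.948


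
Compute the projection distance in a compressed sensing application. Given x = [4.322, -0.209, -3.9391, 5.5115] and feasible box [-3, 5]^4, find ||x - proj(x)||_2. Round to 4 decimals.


Project each component onto [-3, 5].
clip(4.322) = 4.322, clip(-0.209) = -0.209, clip(-3.9391) = -3.0, clip(5.5115) = 5.0
Projection = [4.322, -0.209, -3.0, 5.0]
Squared diffs: [0.0, 0.0, 0.8819, 0.2616]
Distance = sqrt(1.1435) = 1.0694


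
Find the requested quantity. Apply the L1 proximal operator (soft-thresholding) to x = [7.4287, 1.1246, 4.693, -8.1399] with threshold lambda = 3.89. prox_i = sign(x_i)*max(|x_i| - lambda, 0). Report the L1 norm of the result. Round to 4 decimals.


Soft-thresholding with lambda = 3.89:
prox(7.4287) = sign(7.4287)*max(|7.4287| - 3.89, 0) = 3.5387
prox(1.1246) = sign(1.1246)*max(|1.1246| - 3.89, 0) = 0.0
prox(4.693) = sign(4.693)*max(|4.693| - 3.89, 0) = 0.803
prox(-8.1399) = sign(-8.1399)*max(|-8.1399| - 3.89, 0) = -4.2499
prox(x) = [3.5387, 0.0, 0.803, -4.2499]
||prox(x)||_1 = 3.5387 + 0.0 + 0.803 + 4.2499 = 8.5916


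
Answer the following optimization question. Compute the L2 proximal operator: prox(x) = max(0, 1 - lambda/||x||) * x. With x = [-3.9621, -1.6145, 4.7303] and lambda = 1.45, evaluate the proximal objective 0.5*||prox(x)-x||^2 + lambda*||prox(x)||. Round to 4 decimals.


Step 1: Compute ||x||.
||x|| = 6.3781
Step 2: Compute scaling factor.
scale = max(0, 1 - 1.45/6.3781) = 0.7727
Step 3: prox(x) = [-3.0614, -1.2475, 3.6549]
||prox(x)|| = 4.9281
Step 4: Proximal objective.
0.5*||prox-x||^2 = 1.0513
lambda*||prox|| = 7.1457
Total = 8.197


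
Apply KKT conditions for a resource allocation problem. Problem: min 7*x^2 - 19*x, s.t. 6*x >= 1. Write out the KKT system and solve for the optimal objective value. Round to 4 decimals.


Step 1: Try lambda = 0 (constraint inactive).
Stationarity: 2*7*x - 19 = 0
x* = 19/(2*7) = 19/14 = 1.3571 (rounded; the exact value 19/14 is used below)
Check constraint: 6*1.3571 = 8.1426 >= 1 -- satisfied.
Step 2: Compute optimal value.
f(x*) = 7*(19/14)^2 - 19*(19/14) = -12.8929


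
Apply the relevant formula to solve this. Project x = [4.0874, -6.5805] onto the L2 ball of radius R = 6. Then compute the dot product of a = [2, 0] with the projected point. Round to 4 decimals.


Step 1: Compute ||x|| (intermediates to 6 decimals).
||x|| = sqrt(4.0874^2 + (-6.5805)^2) = 7.7466
Step 2: Project.
Since ||x|| > R, scale = R/||x|| = 6/7.7466 = 0.774533, proj(x) = scale * x
proj(x) = [3.165826, -5.096814]
Step 3: Dot product.
a^T * proj(x) = 2*3.165826 + 0*(-5.096814) = 6.3317


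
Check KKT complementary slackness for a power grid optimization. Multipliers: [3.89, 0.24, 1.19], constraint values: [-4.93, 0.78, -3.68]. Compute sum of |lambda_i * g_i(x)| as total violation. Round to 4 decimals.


KKT complementary slackness check:
lambda_1 * g_1 = 3.89 * -4.93 = -19.1777
lambda_2 * g_2 = 0.24 * 0.78 = 0.1872
lambda_3 * g_3 = 1.19 * -3.68 = -4.3792
Total violation = 19.1777 + 0.1872 + 4.3792 = 23.7441


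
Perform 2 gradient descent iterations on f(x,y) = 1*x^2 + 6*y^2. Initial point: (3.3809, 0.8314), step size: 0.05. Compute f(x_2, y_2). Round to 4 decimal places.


Gradient descent on f(x,y) = 1*x^2 + 6*y^2.
Starting point: (3.3809, 0.8314), alpha = 0.05
Step 1: grad_x = 2*1*3.3809 = 6.7618, grad_y = 2*6*0.8314 = 9.9768
  x_1 = 3.3809 - 0.05*6.7618 = 3.0428
  y_1 = 0.8314 - 0.05*9.9768 = 0.3326
Step 2: grad_x = 2*1*3.0428 = 6.0856, grad_y = 2*6*0.3326 = 3.9907
  x_2 = 3.0428 - 0.05*6.0856 = 2.7385
  y_2 = 0.3326 - 0.05*3.9907 = 0.133
f(2.7385, 0.133) = 1*2.7385^2 + 6*0.133^2 = 7.6057


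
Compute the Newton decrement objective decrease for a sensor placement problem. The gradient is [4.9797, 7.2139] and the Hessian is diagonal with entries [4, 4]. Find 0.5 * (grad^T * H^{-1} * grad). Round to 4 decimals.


Step 1: H is diagonal, so H^(-1) * g = [1.2449, 1.8035].
Step 2: g^T H^(-1) g = sum_i g_i^2 / H_ii
  = (4.9797)^2/4 + (7.2139)^2/4
  = 6.1994 + 13.0101 = 19.2094
Step 3: Objective decrease = 0.5 * g^T H^(-1) g = 9.6047


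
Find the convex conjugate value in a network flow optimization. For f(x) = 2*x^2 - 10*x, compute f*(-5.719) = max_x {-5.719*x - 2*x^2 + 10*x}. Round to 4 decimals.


f*(y) = sup_x {y*x - a*x^2 - b*x} = sup_x {(y-b)*x - a*x^2}
FOC: (y - b) - 2a*x = 0 => x* = (y - b)/(2a)
x* = (-5.719 + 10)/(2*2) = 1.0703
f*(-5.719) = (y-b)^2/(4a) = (-5.719 + 10)^2/(4*2)
= 18.327/8 = 2.2909


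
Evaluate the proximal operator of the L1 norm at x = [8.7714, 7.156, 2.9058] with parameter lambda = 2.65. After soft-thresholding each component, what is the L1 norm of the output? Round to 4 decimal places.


Soft-thresholding with lambda = 2.65:
prox(8.7714) = sign(8.7714)*max(|8.7714| - 2.65, 0) = 6.1214
prox(7.156) = sign(7.156)*max(|7.156| - 2.65, 0) = 4.506
prox(2.9058) = sign(2.9058)*max(|2.9058| - 2.65, 0) = 0.2558
prox(x) = [6.1214, 4.506, 0.2558]
||prox(x)||_1 = 6.1214 + 4.506 + 0.2558 = 10.8832


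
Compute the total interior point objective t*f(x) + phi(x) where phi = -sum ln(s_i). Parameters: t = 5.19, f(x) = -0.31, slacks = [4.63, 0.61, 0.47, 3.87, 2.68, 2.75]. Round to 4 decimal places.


Step 1: Compute log-barrier.
ln values: [1.5326, -0.4943, -0.755, 1.3533, 0.9858, 1.0116]
phi = -(1.5326 - 0.4943 - 0.755 + 1.3533 + 0.9858 + 1.0116) = -3.6339
Step 2: Compute augmented objective.
t*f(x) = 5.19*-0.31 = -1.6089
Total = -1.6089 - 3.6339 = -5.2428


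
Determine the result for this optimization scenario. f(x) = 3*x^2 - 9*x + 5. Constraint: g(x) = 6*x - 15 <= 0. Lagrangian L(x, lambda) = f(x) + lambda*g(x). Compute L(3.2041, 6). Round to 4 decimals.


Step 1: Evaluate f(x).
f(3.2041) = 3*3.2041^2 - 9*3.2041 + 5 = 6.9619
Step 2: Evaluate g(x).
g(3.2041) = 6*3.2041 - 15 = 4.2246
Step 3: Compute Lagrangian.
L = 6.9619 + 6*4.2246 = 32.3095


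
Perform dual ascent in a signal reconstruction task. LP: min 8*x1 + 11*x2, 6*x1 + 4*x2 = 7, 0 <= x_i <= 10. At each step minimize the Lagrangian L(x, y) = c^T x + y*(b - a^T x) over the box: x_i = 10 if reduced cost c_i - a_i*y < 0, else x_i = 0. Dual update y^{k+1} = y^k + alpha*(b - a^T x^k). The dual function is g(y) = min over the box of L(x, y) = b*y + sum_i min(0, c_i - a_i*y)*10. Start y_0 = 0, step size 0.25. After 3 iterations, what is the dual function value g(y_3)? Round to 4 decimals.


Dual ascent for LP: min 8*x1 + 11*x2, 6*x1 + 4*x2 = 7, 0 <= x_i <= 10
Step 1: y^k = 0.0, reduced costs: (8.0, 11.0)
  x^k = (0.0, 0.0), subgradient = b - a^T x = 7.0
  y^{k+1} = 0.0 + 0.25*7.0 = 1.75
Step 2: y^k = 1.75, reduced costs: (-2.5, 4.0)
  x^k = (10.0, 0.0), subgradient = b - a^T x = -53.0
  y^{k+1} = 1.75 + 0.25*-53.0 = -11.5
Step 3: y^k = -11.5, reduced costs: (77.0, 57.0)
  x^k = (0.0, 0.0), subgradient = b - a^T x = 7.0
  y^{k+1} = -11.5 + 0.25*7.0 = -9.75
Dual objective at y_3 = -9.75: reduced costs (66.5, 50.0), box minimizer x = (0.0, 0.0)
g(y_3) = b*y + (c1 - a1*y)*x1 + (c2 - a2*y)*x2 = 7*(-9.75) + 66.5*0.0 + 50.0*0.0 = -68.25 + 0.0 + 0.0 = -68.25


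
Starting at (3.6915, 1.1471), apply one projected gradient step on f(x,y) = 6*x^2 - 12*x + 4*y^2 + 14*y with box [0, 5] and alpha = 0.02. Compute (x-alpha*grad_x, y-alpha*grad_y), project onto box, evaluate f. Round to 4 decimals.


Step 1: Compute gradient at (3.6915, 1.1471).
grad_x = 2*6*3.6915 - 12 = 32.298
grad_y = 2*4*1.1471 + 14 = 23.1768
Step 2: Gradient step.
x_raw = 3.6915 - 0.02*32.298 = 3.0455
y_raw = 1.1471 - 0.02*23.1768 = 0.6836
Step 3: Project onto [0, 5].
x_proj = clip(3.0455) = 3.0455
y_proj = clip(0.6836) = 0.6836
Step 4: Evaluate f.
f(3.0455, 0.6836) = 30.5443


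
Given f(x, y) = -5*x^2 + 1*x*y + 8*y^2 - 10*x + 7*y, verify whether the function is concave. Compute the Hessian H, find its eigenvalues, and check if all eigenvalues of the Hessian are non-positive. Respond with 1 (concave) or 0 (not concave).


The Hessian of f(x,y) = -5*x^2 + 1*x*y + 8*y^2 - 10*x + 7*y is:
H = [[-10, 1], [1, 16]]
Trace = -10 + 16 = 6
Determinant = -10*16 - (1)^2 = -161
Discriminant = (6)^2 - 4*-161 = 680.0
Eigenvalues: lambda_1 = -10.0384, lambda_2 = 16.0384
The function is not concave.

0


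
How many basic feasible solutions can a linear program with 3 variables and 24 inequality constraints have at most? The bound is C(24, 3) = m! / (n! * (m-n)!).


Each vertex corresponds to some choice of n active constraints out of m, so the number of vertices is at most C(m, n) = m! / (n!(m-n)!).
m = 24, n = 3
Numerator: 24 * 23 * 22
Denominator: 3! = 6
C(24, 3) = 2024


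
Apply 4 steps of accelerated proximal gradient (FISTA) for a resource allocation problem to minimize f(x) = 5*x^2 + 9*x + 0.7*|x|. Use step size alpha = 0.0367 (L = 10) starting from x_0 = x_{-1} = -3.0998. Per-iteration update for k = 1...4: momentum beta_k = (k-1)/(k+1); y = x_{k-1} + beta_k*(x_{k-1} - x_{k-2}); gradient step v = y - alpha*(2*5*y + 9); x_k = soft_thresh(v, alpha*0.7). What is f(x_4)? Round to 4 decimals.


FISTA on f(x) = 5*x^2 + 9*x + 0.7*|x|
L = 10, alpha = 0.0367
Iteration 1: beta = 0.0, y = -3.0998 + 0.0*(-3.0998 + 3.0998) = -3.0998
  grad(y) = -21.998, v = y - alpha*grad = -2.2925
  prox(v) = soft_thresh(-2.2925, 0.0257) = -2.2668
Iteration 2: beta = 0.3333, y = -2.2668 + 0.3333*(-2.2668 + 3.0998) = -1.9891
  grad(y) = -10.8911, v = y - alpha*grad = -1.5894
  prox(v) = soft_thresh(-1.5894, 0.0257) = -1.5637
Iteration 3: beta = 0.5, y = -1.5637 + 0.5*(-1.5637 + 2.2668) = -1.2122
  grad(y) = -3.1218, v = y - alpha*grad = -1.0976
  prox(v) = soft_thresh(-1.0976, 0.0257) = -1.0719
Iteration 4: beta = 0.6, y = -1.0719 + 0.6*(-1.0719 + 1.5637) = -0.7768
  grad(y) = 1.2315, v = y - alpha*grad = -0.822
  prox(v) = soft_thresh(-0.822, 0.0257) = -0.7964
f(x_4) = 5*(-0.7964)^2 + 9*(-0.7964) + 0.7*|-0.7964| = -3.4388


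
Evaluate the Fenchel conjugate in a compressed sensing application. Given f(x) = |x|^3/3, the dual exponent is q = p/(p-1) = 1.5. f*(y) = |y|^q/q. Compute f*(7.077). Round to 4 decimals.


The conjugate exponent q satisfies 1/p + 1/q = 1.
p = 3, so q = 3/(3 - 1) = 1.5
|y|^q = 7.077^1.5 = 18.8267
f*(7.077) = 18.8267 / 1.5 = 12.5511


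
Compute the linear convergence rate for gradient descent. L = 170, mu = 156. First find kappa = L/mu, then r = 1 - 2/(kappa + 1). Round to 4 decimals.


Step 1: Compute the condition number.
kappa = L/mu = 170/156 = 1.0897
Step 2: Compute the convergence rate.
r = 1 - 2/(kappa + 1) = 1 - 2*mu/(L + mu) = (L - mu)/(L + mu) = 14/326 = 0.0429


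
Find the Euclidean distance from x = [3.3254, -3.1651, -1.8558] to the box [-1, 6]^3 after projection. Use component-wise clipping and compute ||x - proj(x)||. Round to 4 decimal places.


Project each component onto [-1, 6].
clip(3.3254) = 3.3254, clip(-3.1651) = -1.0, clip(-1.8558) = -1.0
Projection = [3.3254, -1.0, -1.0]
Squared diffs: [0.0, 4.6877, 0.7324]
Distance = sqrt(5.4201) = 2.3281


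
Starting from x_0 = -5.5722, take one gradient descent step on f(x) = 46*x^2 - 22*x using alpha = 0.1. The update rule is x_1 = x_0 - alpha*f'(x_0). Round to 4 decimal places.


We compute the gradient at x_0 and apply the update.
f'(x) = 92*x - 22
f'(-5.5722) = 92*-5.5722 - 22 = -534.6424
x_1 = -5.5722 - 0.1*-534.6424 = 47.892


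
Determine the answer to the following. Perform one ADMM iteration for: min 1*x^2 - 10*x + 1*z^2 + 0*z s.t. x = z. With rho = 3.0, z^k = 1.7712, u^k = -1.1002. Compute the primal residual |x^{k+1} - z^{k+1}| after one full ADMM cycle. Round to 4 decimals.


ADMM iteration with rho = 3.0, z^k = 1.7712, u^k = -1.1002
Step 1: x-update.
Minimize 1*x^2 - 10*x + (3.0/2)*(x - 1.7712 - 1.1002)^2
FOC: (2*1 + 3.0)*x = 10 + 3.0*(1.7712 + 1.1002)
x^{k+1} = 3.7228
Step 2: z-update.
Minimize 1*z^2 + 0*z + (3.0/2)*(3.7228 - z - 1.1002)^2
FOC: (2*1 + 3.0)*z = 0 + 3.0*(3.7228 - 1.1002)
z^{k+1} = 1.5736
Step 3: u-update.
u^{k+1} = -1.1002 + 3.7228 - 1.5736 = 1.0491
Step 4: Primal residual = |3.7228 - 1.5736| = 2.1493


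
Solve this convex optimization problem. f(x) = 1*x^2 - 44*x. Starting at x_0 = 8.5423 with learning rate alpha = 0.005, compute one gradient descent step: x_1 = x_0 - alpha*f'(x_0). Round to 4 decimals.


We compute the gradient at x_0 and apply the update.
f'(x) = 2*x - 44
f'(8.5423) = 2*8.5423 - 44 = -26.9154
x_1 = 8.5423 - 0.005*-26.9154 = 8.6769


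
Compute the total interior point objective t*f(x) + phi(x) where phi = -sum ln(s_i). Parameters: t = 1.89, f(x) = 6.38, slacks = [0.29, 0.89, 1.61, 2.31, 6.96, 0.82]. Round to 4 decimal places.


Step 1: Compute log-barrier.
ln values: [-1.2379, -0.1165, 0.4762, 0.8372, 1.9402, -0.1985]
phi = -(-1.2379 - 0.1165 + 0.4762 + 0.8372 + 1.9402 - 0.1985) = -1.7008
Step 2: Compute augmented objective.
t*f(x) = 1.89*6.38 = 12.0582
Total = 12.0582 - 1.7008 = 10.3574


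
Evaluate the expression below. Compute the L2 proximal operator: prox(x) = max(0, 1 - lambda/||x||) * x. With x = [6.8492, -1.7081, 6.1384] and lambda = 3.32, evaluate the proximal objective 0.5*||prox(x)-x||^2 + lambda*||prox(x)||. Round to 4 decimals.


Step 1: Compute ||x||.
||x|| = 9.3546
Step 2: Compute scaling factor.
scale = max(0, 1 - 3.32/9.3546) = 0.6451
Step 3: prox(x) = [4.4184, -1.1019, 3.9599]
||prox(x)|| = 6.0346
Step 4: Proximal objective.
0.5*||prox-x||^2 = 5.5112
lambda*||prox|| = 20.0349
Total = 25.5462


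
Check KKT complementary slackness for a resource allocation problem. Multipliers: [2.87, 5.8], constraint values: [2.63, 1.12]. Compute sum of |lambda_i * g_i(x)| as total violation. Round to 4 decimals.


KKT complementary slackness check:
lambda_1 * g_1 = 2.87 * 2.63 = 7.5481
lambda_2 * g_2 = 5.8 * 1.12 = 6.496
Total violation = 7.5481 + 6.496 = 14.0441


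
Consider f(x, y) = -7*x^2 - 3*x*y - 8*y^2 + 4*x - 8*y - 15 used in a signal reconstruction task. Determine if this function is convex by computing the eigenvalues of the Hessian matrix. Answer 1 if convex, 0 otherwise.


The Hessian of f(x,y) = -7*x^2 - 3*x*y - 8*y^2 + 4*x - 8*y - 15 is:
H = [[-14, -3], [-3, -16]]
Trace = -14 - 16 = -30
Determinant = -14*-16 - (-3)^2 = 215
Discriminant = (-30)^2 - 4*215 = 40.0
Eigenvalues: lambda_1 = -18.1623, lambda_2 = -11.8377
The function is not convex.

0


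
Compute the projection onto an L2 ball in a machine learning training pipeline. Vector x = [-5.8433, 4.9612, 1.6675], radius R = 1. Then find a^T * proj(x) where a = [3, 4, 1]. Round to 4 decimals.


Step 1: Compute ||x|| (intermediates to 6 decimals).
||x|| = sqrt((-5.8433)^2 + 4.9612^2 + 1.6675^2) = 7.84463
Step 2: Project.
Since ||x|| > R, scale = R/||x|| = 1/7.84463 = 0.127476, proj(x) = scale * x
proj(x) = [-0.744881, 0.632434, 0.212566]
Step 3: Dot product.
a^T * proj(x) = 3*(-0.744881) + 4*0.632434 + 1*0.212566 = 0.5077


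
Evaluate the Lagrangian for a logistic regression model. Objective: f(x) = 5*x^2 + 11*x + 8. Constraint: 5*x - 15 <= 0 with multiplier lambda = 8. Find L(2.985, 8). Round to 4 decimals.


Step 1: Evaluate f(x).
f(2.985) = 5*2.985^2 + 11*2.985 + 8 = 85.3861
Step 2: Evaluate g(x).
g(2.985) = 5*2.985 - 15 = -0.075
Step 3: Compute Lagrangian.
L = 85.3861 + 8*-0.075 = 84.7861


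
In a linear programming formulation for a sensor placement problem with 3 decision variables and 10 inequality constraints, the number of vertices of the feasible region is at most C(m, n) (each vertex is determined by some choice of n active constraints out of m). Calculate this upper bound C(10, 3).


Each vertex corresponds to some choice of n active constraints out of m, so the number of vertices is at most C(m, n) = m! / (n!(m-n)!).
m = 10, n = 3
Numerator: 10 * 9 * 8
Denominator: 3! = 6
C(10, 3) = 120


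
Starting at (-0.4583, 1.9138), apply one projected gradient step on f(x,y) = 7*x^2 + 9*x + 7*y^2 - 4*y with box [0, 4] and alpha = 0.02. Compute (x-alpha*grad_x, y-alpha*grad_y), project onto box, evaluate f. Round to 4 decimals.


Step 1: Compute gradient at (-0.4583, 1.9138).
grad_x = 2*7*-0.4583 + 9 = 2.5838
grad_y = 2*7*1.9138 - 4 = 22.7932
Step 2: Gradient step.
x_raw = -0.4583 - 0.02*2.5838 = -0.51
y_raw = 1.9138 - 0.02*22.7932 = 1.4579
Step 3: Project onto [0, 4].
x_proj = clip(-0.51) = 0.0
y_proj = clip(1.4579) = 1.4579
Step 4: Evaluate f.
f(0.0, 1.4579) = 9.0473


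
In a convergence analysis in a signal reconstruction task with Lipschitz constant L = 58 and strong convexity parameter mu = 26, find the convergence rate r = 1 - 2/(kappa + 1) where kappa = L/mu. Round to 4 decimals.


Step 1: Compute the condition number.
kappa = L/mu = 58/26 = 2.2308
Step 2: Compute the convergence rate.
r = 1 - 2/(kappa + 1) = 1 - 2*mu/(L + mu) = (L - mu)/(L + mu) = 32/84 = 0.381


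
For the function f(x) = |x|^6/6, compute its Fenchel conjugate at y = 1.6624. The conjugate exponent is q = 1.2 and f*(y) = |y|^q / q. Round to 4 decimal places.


The conjugate exponent q satisfies 1/p + 1/q = 1.
p = 6, so q = 6/(6 - 1) = 1.2
|y|^q = 1.6624^1.2 = 1.8403
f*(1.6624) = 1.8403 / 1.2 = 1.5336


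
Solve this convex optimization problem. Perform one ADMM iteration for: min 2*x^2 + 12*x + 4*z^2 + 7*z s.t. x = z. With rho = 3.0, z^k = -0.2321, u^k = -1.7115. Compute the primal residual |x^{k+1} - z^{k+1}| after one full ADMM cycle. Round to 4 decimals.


ADMM iteration with rho = 3.0, z^k = -0.2321, u^k = -1.7115
Step 1: x-update.
Minimize 2*x^2 + 12*x + (3.0/2)*(x + 0.2321 - 1.7115)^2
FOC: (2*2 + 3.0)*x = -12 + 3.0*(-0.2321 + 1.7115)
x^{k+1} = -1.0803
Step 2: z-update.
Minimize 4*z^2 + 7*z + (3.0/2)*(-1.0803 - z - 1.7115)^2
FOC: (2*4 + 3.0)*z = -7 + 3.0*(-1.0803 - 1.7115)
z^{k+1} = -1.3978
Step 3: u-update.
u^{k+1} = -1.7115 - 1.0803 + 1.3978 = -1.394
Step 4: Primal residual = |-1.0803 + 1.3978| = 0.3175


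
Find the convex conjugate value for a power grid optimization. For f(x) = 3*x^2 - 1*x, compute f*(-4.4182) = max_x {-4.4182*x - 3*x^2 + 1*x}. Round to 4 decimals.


f*(y) = sup_x {y*x - a*x^2 - b*x} = sup_x {(y-b)*x - a*x^2}
FOC: (y - b) - 2a*x = 0 => x* = (y - b)/(2a)
x* = (-4.4182 + 1)/(2*3) = -0.5697
f*(-4.4182) = (y-b)^2/(4a) = (-4.4182 + 1)^2/(4*3)
= 11.6841/12 = 0.9737


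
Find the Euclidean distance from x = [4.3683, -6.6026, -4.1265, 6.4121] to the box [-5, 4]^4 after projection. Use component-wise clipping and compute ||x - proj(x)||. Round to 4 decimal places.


Project each component onto [-5, 4].
clip(4.3683) = 4.0, clip(-6.6026) = -5.0, clip(-4.1265) = -4.1265, clip(6.4121) = 4.0
Projection = [4.0, -5.0, -4.1265, 4.0]
Squared diffs: [0.1356, 2.5683, 0.0, 5.8182]
Distance = sqrt(8.5221) = 2.9193


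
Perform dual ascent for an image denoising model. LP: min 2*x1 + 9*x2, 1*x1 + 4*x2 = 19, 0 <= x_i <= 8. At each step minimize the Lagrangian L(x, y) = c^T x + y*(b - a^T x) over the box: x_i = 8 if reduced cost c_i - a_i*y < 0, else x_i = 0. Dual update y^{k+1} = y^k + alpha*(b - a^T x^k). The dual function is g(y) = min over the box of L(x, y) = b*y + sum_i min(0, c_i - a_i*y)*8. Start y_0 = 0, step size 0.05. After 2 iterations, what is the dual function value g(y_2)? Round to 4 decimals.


Dual ascent for LP: min 2*x1 + 9*x2, 1*x1 + 4*x2 = 19, 0 <= x_i <= 8
Step 1: y^k = 0.0, reduced costs: (2.0, 9.0)
  x^k = (0.0, 0.0), subgradient = b - a^T x = 19.0
  y^{k+1} = 0.0 + 0.05*19.0 = 0.95
Step 2: y^k = 0.95, reduced costs: (1.05, 5.2)
  x^k = (0.0, 0.0), subgradient = b - a^T x = 19.0
  y^{k+1} = 0.95 + 0.05*19.0 = 1.9
Dual objective at y_2 = 1.9: reduced costs (0.1, 1.4), box minimizer x = (0.0, 0.0)
g(y_2) = b*y + (c1 - a1*y)*x1 + (c2 - a2*y)*x2 = 19*1.9 + 0.1*0.0 + 1.4*0.0 = 36.1 + 0.0 + 0.0 = 36.1


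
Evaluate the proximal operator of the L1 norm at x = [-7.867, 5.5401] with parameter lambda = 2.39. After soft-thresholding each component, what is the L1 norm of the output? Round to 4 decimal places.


Soft-thresholding with lambda = 2.39:
prox(-7.867) = sign(-7.867)*max(|-7.867| - 2.39, 0) = -5.477
prox(5.5401) = sign(5.5401)*max(|5.5401| - 2.39, 0) = 3.1501
prox(x) = [-5.477, 3.1501]
||prox(x)||_1 = 5.477 + 3.1501 = 8.6271


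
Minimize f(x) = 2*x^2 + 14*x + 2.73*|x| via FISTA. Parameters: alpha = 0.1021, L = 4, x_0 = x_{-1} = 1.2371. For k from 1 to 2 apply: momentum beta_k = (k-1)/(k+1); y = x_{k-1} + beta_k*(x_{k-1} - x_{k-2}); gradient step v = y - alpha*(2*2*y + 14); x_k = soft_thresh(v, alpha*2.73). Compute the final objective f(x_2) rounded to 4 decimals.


FISTA on f(x) = 2*x^2 + 14*x + 2.73*|x|
L = 4, alpha = 0.1021
Iteration 1: beta = 0.0, y = 1.2371 + 0.0*(1.2371 - 1.2371) = 1.2371
  grad(y) = 18.9484, v = y - alpha*grad = -0.6975
  prox(v) = soft_thresh(-0.6975, 0.2787) = -0.4188
Iteration 2: beta = 0.3333, y = -0.4188 + 0.3333*(-0.4188 - 1.2371) = -0.9708
  grad(y) = 10.1169, v = y - alpha*grad = -2.0037
  prox(v) = soft_thresh(-2.0037, 0.2787) = -1.725
f(x_2) = 2*(-1.725)^2 + 14*(-1.725) + 2.73*|-1.725| = -13.4894


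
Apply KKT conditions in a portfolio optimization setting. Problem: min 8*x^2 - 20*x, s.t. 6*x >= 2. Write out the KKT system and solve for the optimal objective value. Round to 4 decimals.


Step 1: Try lambda = 0 (constraint inactive).
Stationarity: 2*8*x - 20 = 0
x* = 20/(2*8) = 1.25
Check constraint: 6*1.25 = 7.5 >= 2 -- satisfied.
Step 2: Compute optimal value.
f(x*) = 8*1.25^2 - 20*1.25 = -12.5


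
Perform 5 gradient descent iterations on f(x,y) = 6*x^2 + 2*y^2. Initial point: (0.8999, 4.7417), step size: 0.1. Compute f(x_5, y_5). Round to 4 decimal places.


Gradient descent on f(x,y) = 6*x^2 + 2*y^2.
Starting point: (0.8999, 4.7417), alpha = 0.1
Step 1: grad_x = 2*6*0.8999 = 10.7988, grad_y = 2*2*4.7417 = 18.9668
  x_1 = 0.8999 - 0.1*10.7988 = -0.18
  y_1 = 4.7417 - 0.1*18.9668 = 2.845
Step 2: grad_x = 2*6*-0.18 = -2.1598, grad_y = 2*2*2.845 = 11.3801
  x_2 = -0.18 - 0.1*-2.1598 = 0.036
  y_2 = 2.845 - 0.1*11.3801 = 1.707
Step 3: grad_x = 2*6*0.036 = 0.432, grad_y = 2*2*1.707 = 6.828
  x_3 = 0.036 - 0.1*0.432 = -0.0072
  y_3 = 1.707 - 0.1*6.828 = 1.0242
Step 4: grad_x = 2*6*-0.0072 = -0.0864, grad_y = 2*2*1.0242 = 4.0968
  x_4 = -0.0072 - 0.1*-0.0864 = 0.0014
  y_4 = 1.0242 - 0.1*4.0968 = 0.6145
Step 5: grad_x = 2*6*0.0014 = 0.0173, grad_y = 2*2*0.6145 = 2.4581
  x_5 = 0.0014 - 0.1*0.0173 = -0.0003
  y_5 = 0.6145 - 0.1*2.4581 = 0.3687
f(-0.0003, 0.3687) = 6*(-0.0003)^2 + 2*0.3687^2 = 0.2719


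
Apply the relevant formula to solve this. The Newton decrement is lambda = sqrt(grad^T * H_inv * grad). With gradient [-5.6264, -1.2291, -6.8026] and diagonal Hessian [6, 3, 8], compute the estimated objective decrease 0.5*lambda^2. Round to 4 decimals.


Step 1: H is diagonal, so H^(-1) * g = [-0.9377, -0.4097, -0.8503].
Step 2: g^T H^(-1) g = sum_i g_i^2 / H_ii
  = (-5.6264)^2/6 + (-1.2291)^2/3 + (-6.8026)^2/8
  = 5.2761 + 0.5036 + 5.7844 = 11.564
Step 3: Objective decrease = 0.5 * g^T H^(-1) g = 5.782


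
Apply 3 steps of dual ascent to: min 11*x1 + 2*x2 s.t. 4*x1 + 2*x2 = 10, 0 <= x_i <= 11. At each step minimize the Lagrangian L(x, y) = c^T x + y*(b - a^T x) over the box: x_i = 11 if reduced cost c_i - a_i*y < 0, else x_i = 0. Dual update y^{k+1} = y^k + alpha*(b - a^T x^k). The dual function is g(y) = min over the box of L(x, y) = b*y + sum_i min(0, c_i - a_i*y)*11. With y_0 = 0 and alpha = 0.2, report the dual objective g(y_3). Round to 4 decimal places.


Dual ascent for LP: min 11*x1 + 2*x2, 4*x1 + 2*x2 = 10, 0 <= x_i <= 11
Step 1: y^k = 0.0, reduced costs: (11.0, 2.0)
  x^k = (0.0, 0.0), subgradient = b - a^T x = 10.0
  y^{k+1} = 0.0 + 0.2*10.0 = 2.0
Step 2: y^k = 2.0, reduced costs: (3.0, -2.0)
  x^k = (0.0, 11.0), subgradient = b - a^T x = -12.0
  y^{k+1} = 2.0 + 0.2*-12.0 = -0.4
Step 3: y^k = -0.4, reduced costs: (12.6, 2.8)
  x^k = (0.0, 0.0), subgradient = b - a^T x = 10.0
  y^{k+1} = -0.4 + 0.2*10.0 = 1.6
Dual objective at y_3 = 1.6: reduced costs (4.6, -1.2), box minimizer x = (0.0, 11.0)
g(y_3) = b*y + (c1 - a1*y)*x1 + (c2 - a2*y)*x2 = 10*1.6 + 4.6*0.0 + (-1.2)*11.0 = 16.0 + 0.0 - 13.2 = 2.8


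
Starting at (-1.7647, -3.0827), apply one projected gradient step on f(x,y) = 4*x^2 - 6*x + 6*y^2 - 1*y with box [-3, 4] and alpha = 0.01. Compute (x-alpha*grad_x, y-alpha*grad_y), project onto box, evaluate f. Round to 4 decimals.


Step 1: Compute gradient at (-1.7647, -3.0827).
grad_x = 2*4*-1.7647 - 6 = -20.1176
grad_y = 2*6*-3.0827 - 1 = -37.9924
Step 2: Gradient step.
x_raw = -1.7647 - 0.01*-20.1176 = -1.5635
y_raw = -3.0827 - 0.01*-37.9924 = -2.7028
Step 3: Project onto [-3, 4].
x_proj = clip(-1.5635) = -1.5635
y_proj = clip(-2.7028) = -2.7028
Step 4: Evaluate f.
f(-1.5635, -2.7028) = 65.6923


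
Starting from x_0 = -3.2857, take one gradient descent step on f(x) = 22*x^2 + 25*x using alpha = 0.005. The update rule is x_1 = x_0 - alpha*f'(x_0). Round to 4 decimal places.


We compute the gradient at x_0 and apply the update.
f'(x) = 44*x + 25
f'(-3.2857) = 44*-3.2857 + 25 = -119.5708
x_1 = -3.2857 - 0.005*-119.5708 = -2.6878


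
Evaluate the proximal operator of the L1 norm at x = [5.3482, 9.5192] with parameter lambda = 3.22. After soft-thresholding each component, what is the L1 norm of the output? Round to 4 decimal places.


Soft-thresholding with lambda = 3.22:
prox(5.3482) = sign(5.3482)*max(|5.3482| - 3.22, 0) = 2.1282
prox(9.5192) = sign(9.5192)*max(|9.5192| - 3.22, 0) = 6.2992
prox(x) = [2.1282, 6.2992]
||prox(x)||_1 = 2.1282 + 6.2992 = 8.4274


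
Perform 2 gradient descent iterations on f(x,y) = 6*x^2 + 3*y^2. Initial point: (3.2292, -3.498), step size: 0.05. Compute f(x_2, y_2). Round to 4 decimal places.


Gradient descent on f(x,y) = 6*x^2 + 3*y^2.
Starting point: (3.2292, -3.498), alpha = 0.05
Step 1: grad_x = 2*6*3.2292 = 38.7504, grad_y = 2*3*-3.498 = -20.988
  x_1 = 3.2292 - 0.05*38.7504 = 1.2917
  y_1 = -3.498 - 0.05*-20.988 = -2.4486
Step 2: grad_x = 2*6*1.2917 = 15.5002, grad_y = 2*3*-2.4486 = -14.6916
  x_2 = 1.2917 - 0.05*15.5002 = 0.5167
  y_2 = -2.4486 - 0.05*-14.6916 = -1.714
f(0.5167, -1.714) = 6*0.5167^2 + 3*(-1.714)^2 = 10.4153


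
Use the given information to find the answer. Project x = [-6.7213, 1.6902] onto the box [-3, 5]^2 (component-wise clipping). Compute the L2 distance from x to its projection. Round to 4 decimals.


Project each component onto [-3, 5].
clip(-6.7213) = -3.0, clip(1.6902) = 1.6902
Projection = [-3.0, 1.6902]
Squared diffs: [13.8481, 0.0]
Distance = sqrt(13.8481) = 3.7213


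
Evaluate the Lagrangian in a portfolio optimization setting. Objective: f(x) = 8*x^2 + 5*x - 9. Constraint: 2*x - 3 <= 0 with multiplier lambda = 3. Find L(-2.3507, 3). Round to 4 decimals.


Step 1: Evaluate f(x).
f(-2.3507) = 8*(-2.3507)^2 + 5*(-2.3507) - 9 = 23.4528
Step 2: Evaluate g(x).
g(-2.3507) = 2*-2.3507 - 3 = -7.7014
Step 3: Compute Lagrangian.
L = 23.4528 + 3*-7.7014 = 0.3486


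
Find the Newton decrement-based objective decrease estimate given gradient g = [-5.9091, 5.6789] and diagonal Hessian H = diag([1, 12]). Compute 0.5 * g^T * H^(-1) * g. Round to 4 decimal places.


Step 1: H is diagonal, so H^(-1) * g = [-5.9091, 0.4732].
Step 2: g^T H^(-1) g = sum_i g_i^2 / H_ii
  = (-5.9091)^2/1 + (5.6789)^2/12
  = 34.9175 + 2.6875 = 37.605
Step 3: Objective decrease = 0.5 * g^T H^(-1) g = 18.8025


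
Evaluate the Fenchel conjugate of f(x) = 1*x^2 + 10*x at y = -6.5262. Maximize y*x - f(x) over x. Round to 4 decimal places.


f*(y) = sup_x {y*x - a*x^2 - b*x} = sup_x {(y-b)*x - a*x^2}
FOC: (y - b) - 2a*x = 0 => x* = (y - b)/(2a)
x* = (-6.5262 - 10)/(2*1) = -8.2631
f*(-6.5262) = (y-b)^2/(4a) = (-6.5262 - 10)^2/(4*1)
= 273.1153/4 = 68.2788


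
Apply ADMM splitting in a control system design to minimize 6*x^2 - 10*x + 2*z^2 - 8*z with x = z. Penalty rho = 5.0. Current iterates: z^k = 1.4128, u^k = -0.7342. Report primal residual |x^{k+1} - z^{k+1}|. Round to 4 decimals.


ADMM iteration with rho = 5.0, z^k = 1.4128, u^k = -0.7342
Step 1: x-update.
Minimize 6*x^2 - 10*x + (5.0/2)*(x - 1.4128 - 0.7342)^2
FOC: (2*6 + 5.0)*x = 10 + 5.0*(1.4128 + 0.7342)
x^{k+1} = 1.2197
Step 2: z-update.
Minimize 2*z^2 - 8*z + (5.0/2)*(1.2197 - z - 0.7342)^2
FOC: (2*2 + 5.0)*z = 8 + 5.0*(1.2197 - 0.7342)
z^{k+1} = 1.1586
Step 3: u-update.
u^{k+1} = -0.7342 + 1.2197 - 1.1586 = -0.6731
Step 4: Primal residual = |1.2197 - 1.1586| = 0.0611


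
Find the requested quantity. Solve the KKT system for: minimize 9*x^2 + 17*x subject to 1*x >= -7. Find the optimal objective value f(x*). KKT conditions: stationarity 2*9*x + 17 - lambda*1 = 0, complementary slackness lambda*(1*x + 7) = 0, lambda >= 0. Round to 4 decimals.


Step 1: Try lambda = 0 (constraint inactive).
Stationarity: 2*9*x + 17 = 0
x* = -17/(2*9) = -17/18 = -0.9444 (rounded; the exact value -17/18 is used below)
Check constraint: 1*-0.9444 = -0.9444 >= -7 -- satisfied.
Step 2: Compute optimal value.
f(x*) = 9*(-17/18)^2 + 17*(-17/18) = -8.0278


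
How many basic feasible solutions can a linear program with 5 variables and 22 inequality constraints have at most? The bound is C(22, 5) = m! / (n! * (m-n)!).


Each vertex corresponds to some choice of n active constraints out of m, so the number of vertices is at most C(m, n) = m! / (n!(m-n)!).
m = 22, n = 5
Numerator: 22 * 21 * 20 * 19 * 18
Denominator: 5! = 120
C(22, 5) = 26334


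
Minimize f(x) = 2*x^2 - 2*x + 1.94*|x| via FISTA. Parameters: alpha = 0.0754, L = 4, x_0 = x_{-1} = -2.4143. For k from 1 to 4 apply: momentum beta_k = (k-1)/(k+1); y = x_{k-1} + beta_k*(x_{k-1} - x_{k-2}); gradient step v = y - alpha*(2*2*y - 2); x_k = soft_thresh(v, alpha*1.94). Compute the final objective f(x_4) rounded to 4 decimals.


FISTA on f(x) = 2*x^2 - 2*x + 1.94*|x|
L = 4, alpha = 0.0754
Iteration 1: beta = 0.0, y = -2.4143 + 0.0*(-2.4143 + 2.4143) = -2.4143
  grad(y) = -11.6572, v = y - alpha*grad = -1.5353
  prox(v) = soft_thresh(-1.5353, 0.1463) = -1.3891
Iteration 2: beta = 0.3333, y = -1.3891 + 0.3333*(-1.3891 + 2.4143) = -1.0473
  grad(y) = -6.1893, v = y - alpha*grad = -0.5807
  prox(v) = soft_thresh(-0.5807, 0.1463) = -0.4344
Iteration 3: beta = 0.5, y = -0.4344 + 0.5*(-0.4344 + 1.3891) = 0.043
  grad(y) = -1.8281, v = y - alpha*grad = 0.1808
  prox(v) = soft_thresh(0.1808, 0.1463) = 0.0345
Iteration 4: beta = 0.6, y = 0.0345 + 0.6*(0.0345 + 0.4344) = 0.3159
  grad(y) = -0.7365, v = y - alpha*grad = 0.3714
  prox(v) = soft_thresh(0.3714, 0.1463) = 0.2251
f(x_4) = 2*0.2251^2 - 2*0.2251 + 1.94*|0.2251| = 0.0879


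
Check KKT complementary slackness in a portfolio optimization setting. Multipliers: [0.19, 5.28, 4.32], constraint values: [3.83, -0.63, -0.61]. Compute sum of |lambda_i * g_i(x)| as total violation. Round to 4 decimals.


KKT complementary slackness check:
lambda_1 * g_1 = 0.19 * 3.83 = 0.7277
lambda_2 * g_2 = 5.28 * -0.63 = -3.3264
lambda_3 * g_3 = 4.32 * -0.61 = -2.6352
Total violation = 0.7277 + 3.3264 + 2.6352 = 6.6893


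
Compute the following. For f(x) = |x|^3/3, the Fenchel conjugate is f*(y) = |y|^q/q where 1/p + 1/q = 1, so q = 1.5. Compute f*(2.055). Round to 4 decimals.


The conjugate exponent q satisfies 1/p + 1/q = 1.
p = 3, so q = 3/(3 - 1) = 1.5
|y|^q = 2.055^1.5 = 2.9459
f*(2.055) = 2.9459 / 1.5 = 1.9639


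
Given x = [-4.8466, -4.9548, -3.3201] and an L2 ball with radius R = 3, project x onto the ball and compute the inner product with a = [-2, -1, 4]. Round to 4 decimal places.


Step 1: Compute ||x|| (intermediates to 6 decimals).
||x|| = sqrt((-4.8466)^2 + (-4.9548)^2 + (-3.3201)^2) = 7.685222
Step 2: Project.
Since ||x|| > R, scale = R/||x|| = 3/7.685222 = 0.39036, proj(x) = scale * x
proj(x) = [-1.891919, -1.934156, -1.296034]
Step 3: Dot product.
a^T * proj(x) = -2*(-1.891919) - 1*(-1.934156) + 4*(-1.296034) = 0.5339
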